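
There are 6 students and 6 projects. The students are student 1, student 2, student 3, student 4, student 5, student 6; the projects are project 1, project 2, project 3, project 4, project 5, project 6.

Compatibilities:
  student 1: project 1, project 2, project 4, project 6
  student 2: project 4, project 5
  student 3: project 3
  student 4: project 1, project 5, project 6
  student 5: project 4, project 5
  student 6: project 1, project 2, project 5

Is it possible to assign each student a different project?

One maximum matching: student 1→project 2, student 2→project 5, student 3→project 3, student 4→project 6, student 5→project 4, student 6→project 1.
Every student is matched, so this is a perfect matching.

Yes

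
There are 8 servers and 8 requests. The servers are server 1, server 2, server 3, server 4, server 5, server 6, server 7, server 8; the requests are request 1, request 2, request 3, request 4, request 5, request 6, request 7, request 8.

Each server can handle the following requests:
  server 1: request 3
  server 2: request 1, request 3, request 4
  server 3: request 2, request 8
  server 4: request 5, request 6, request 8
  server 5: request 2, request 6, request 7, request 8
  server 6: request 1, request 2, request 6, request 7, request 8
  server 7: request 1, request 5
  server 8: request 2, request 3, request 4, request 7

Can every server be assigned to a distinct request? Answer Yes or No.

A valid assignment of size 8: server 1→request 3, server 2→request 4, server 3→request 8, server 4→request 5, server 5→request 6, server 6→request 2, server 7→request 1, server 8→request 7.
Every server is matched, so this is a perfect matching.

Yes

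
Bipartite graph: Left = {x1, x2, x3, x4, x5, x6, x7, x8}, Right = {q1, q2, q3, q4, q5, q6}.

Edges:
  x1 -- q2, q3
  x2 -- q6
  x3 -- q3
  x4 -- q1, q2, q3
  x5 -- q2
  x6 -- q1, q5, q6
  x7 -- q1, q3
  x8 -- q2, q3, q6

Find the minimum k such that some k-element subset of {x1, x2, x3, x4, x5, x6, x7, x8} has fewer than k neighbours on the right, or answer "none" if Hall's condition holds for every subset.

Take S = {x1, x3, x5}. Its neighbourhood is {q2, q3}, so |N(S)| = 2 < |S| = 3.
Every subset of size less than 3 has at least as many neighbours as members, so 3 is the minimum.

3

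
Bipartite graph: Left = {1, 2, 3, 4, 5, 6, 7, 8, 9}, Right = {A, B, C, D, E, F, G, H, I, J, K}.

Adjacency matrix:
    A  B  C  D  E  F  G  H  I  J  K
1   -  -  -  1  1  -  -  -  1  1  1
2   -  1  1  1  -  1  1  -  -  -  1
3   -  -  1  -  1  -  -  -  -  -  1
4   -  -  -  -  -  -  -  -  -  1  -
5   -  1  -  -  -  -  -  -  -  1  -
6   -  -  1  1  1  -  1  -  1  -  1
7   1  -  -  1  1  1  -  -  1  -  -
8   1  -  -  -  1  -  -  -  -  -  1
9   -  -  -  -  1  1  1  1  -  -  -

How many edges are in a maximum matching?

For example, pair 1–K, 2–G, 3–C, 4–J, 5–B, 6–D, 7–A, 8–E, 9–H.
All 9 left vertices are matched, so no larger matching exists.

9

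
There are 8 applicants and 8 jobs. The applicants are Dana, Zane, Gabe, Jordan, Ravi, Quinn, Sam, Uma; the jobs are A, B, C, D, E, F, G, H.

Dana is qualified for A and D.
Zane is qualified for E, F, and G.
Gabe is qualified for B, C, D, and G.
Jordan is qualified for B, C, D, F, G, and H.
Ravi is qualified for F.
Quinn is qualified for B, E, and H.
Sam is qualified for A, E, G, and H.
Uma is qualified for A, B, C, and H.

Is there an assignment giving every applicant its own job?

Yes

For example, pair Dana–D, Zane–E, Gabe–G, Jordan–C, Ravi–F, Quinn–H, Sam–A, Uma–B.
All 8 applicants are covered.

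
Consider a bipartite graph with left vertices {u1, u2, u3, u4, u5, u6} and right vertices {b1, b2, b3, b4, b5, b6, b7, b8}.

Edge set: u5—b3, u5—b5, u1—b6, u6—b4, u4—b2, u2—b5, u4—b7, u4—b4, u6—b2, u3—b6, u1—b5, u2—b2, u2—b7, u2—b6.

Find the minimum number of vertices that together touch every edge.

6

The 6 edges u1–b5, u2–b2, u3–b6, u4–b7, u5–b3, u6–b4 form a matching, so any vertex cover needs at least 6 vertices (one per matched edge).
Conversely {u1, u2, u3, u4, u5, u6} meets every edge and has exactly 6 vertices, so 6 is optimal.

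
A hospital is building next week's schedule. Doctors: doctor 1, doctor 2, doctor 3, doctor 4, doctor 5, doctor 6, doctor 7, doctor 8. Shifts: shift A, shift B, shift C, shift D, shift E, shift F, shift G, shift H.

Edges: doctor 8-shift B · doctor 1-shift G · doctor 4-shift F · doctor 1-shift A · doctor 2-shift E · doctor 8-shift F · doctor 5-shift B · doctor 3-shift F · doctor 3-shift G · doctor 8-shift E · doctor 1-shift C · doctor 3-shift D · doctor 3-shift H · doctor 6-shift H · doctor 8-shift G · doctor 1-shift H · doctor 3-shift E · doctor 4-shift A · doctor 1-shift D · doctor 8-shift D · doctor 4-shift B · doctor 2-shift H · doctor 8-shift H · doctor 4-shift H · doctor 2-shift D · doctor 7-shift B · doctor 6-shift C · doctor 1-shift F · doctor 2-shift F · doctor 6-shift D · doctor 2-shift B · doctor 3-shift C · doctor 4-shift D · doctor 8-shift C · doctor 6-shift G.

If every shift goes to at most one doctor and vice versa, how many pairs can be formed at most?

One maximum matching: doctor 1-shift D, doctor 2-shift F, doctor 3-shift C, doctor 4-shift A, doctor 5-shift B, doctor 6-shift H, doctor 8-shift G.
The set {doctor 5, doctor 7} has only 1 neighbour ({shift B}), so by Hall's theorem at most 7 of the 8 doctors can be matched.

7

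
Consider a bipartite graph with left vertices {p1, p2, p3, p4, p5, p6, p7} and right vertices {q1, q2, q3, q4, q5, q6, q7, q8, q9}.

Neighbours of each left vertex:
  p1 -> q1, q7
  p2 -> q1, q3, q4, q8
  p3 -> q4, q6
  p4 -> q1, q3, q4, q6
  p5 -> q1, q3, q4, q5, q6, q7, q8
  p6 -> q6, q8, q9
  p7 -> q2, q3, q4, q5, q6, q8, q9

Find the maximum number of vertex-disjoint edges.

7

One maximum matching: p1–q1, p2–q4, p3–q6, p4–q3, p5–q7, p6–q8, p7–q9.
This saturates every left vertex, so 7 is the maximum.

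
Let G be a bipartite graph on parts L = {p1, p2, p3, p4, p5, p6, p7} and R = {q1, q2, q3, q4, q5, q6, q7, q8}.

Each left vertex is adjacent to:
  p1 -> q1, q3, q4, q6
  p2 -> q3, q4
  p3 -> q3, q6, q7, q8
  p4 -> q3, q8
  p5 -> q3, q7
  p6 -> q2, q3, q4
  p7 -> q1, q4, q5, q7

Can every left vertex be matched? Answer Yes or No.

For example, pair p1→q1, p2→q3, p3→q6, p4→q8, p5→q7, p6→q2, p7→q4.
Every left vertex is matched, so this matching saturates all of them.

Yes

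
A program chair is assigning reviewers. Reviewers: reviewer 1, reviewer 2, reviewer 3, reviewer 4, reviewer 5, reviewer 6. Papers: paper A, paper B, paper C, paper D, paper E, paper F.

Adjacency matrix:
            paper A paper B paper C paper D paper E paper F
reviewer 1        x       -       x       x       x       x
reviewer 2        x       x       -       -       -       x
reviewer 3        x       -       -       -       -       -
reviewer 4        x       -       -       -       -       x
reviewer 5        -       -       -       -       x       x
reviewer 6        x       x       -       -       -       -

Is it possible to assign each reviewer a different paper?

No

The set {reviewer 2, reviewer 3, reviewer 4, reviewer 6} has only 3 neighbours ({paper A, paper B, paper F}), so by Hall's theorem at most 5 of the 6 reviewers can be matched.
Hence no matching covers every reviewer.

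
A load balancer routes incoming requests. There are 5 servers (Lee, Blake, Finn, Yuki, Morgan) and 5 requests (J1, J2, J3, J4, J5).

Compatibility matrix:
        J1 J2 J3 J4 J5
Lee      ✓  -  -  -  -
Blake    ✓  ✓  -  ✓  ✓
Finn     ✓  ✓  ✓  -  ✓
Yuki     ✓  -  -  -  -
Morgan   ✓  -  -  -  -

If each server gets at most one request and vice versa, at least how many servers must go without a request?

2

For example, pair Lee→J1, Blake→J5, Finn→J3.
The set {Lee, Yuki, Morgan} has only 1 neighbour ({J1}), so by Hall's theorem at most 3 of the 5 servers can be matched.
That matches 3 of the 5, leaving 2 unmatched; no matching can do better.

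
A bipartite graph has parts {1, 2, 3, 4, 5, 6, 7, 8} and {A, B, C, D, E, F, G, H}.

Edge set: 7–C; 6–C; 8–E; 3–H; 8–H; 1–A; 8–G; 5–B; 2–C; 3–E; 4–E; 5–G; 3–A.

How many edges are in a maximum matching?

One maximum matching: 1–A, 2–C, 3–H, 4–E, 5–B, 8–G.
The set {2, 6, 7} has only 1 neighbour ({C}), so by Hall's theorem at most 6 of the 8 left vertices can be matched.

6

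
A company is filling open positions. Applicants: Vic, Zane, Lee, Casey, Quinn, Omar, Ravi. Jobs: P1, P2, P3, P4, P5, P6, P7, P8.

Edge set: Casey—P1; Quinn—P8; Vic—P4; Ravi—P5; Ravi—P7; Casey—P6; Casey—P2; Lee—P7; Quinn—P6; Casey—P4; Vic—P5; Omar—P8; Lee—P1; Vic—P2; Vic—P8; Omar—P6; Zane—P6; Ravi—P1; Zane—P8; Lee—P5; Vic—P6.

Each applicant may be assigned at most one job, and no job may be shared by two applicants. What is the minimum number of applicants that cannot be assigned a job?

1

For example, pair Vic–P2, Zane–P6, Lee–P5, Casey–P4, Quinn–P8, Ravi–P1.
The set {Zane, Quinn, Omar} has only 2 neighbours ({P6, P8}), so by Hall's theorem at most 6 of the 7 applicants can be matched.
That matches 6 of the 7, leaving 1 unmatched; no matching can do better.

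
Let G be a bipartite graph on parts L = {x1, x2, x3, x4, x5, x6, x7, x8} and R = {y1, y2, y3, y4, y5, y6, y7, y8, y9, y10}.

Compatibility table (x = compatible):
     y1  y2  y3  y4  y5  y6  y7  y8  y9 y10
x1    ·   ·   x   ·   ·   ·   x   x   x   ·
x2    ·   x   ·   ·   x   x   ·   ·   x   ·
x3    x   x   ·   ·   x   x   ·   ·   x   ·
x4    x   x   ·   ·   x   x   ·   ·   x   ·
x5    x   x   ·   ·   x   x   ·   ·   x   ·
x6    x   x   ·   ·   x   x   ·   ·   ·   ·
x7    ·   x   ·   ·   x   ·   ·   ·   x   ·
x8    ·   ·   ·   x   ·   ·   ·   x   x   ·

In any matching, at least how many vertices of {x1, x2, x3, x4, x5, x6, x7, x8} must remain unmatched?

For example, pair x1→y3, x2→y5, x3→y6, x4→y2, x5→y9, x6→y1, x8→y8.
The set {x2, x3, x4, x5, x6, x7} has only 5 neighbours ({y1, y2, y5, y6, y9}), so by Hall's theorem at most 7 of the 8 left vertices can be matched.
That matches 7 of the 8, leaving 1 unmatched; no matching can do better.

1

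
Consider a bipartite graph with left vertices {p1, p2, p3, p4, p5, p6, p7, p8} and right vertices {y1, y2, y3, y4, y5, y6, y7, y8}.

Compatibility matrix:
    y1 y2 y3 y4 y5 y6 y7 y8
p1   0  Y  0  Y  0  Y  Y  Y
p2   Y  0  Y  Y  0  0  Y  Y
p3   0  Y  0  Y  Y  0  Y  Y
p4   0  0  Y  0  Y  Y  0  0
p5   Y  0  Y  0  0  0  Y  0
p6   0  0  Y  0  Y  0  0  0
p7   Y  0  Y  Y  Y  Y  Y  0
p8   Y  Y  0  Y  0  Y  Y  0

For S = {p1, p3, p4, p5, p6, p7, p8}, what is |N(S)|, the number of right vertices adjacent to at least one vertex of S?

The union of neighbours of {p1, p3, p4, p5, p6, p7, p8} is {y1, y2, y3, y4, y5, y6, y7, y8}, which has 8 elements.
Since |N(S)| = 8 ≥ |S| = 7, Hall's condition holds for this subset.

8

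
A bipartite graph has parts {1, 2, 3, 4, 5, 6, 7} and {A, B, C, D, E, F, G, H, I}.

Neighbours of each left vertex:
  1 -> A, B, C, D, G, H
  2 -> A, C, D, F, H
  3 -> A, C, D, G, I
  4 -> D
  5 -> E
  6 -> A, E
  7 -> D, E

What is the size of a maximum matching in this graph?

One maximum matching: 1–G, 2–H, 3–I, 4–D, 5–E, 6–A.
The set {4, 5, 7} has only 2 neighbours ({D, E}), so by Hall's theorem at most 6 of the 7 left vertices can be matched.

6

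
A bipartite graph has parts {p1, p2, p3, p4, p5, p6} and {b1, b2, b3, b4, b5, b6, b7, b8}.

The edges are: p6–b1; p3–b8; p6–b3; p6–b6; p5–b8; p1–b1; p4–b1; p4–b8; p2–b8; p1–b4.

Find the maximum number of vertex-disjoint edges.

4

One maximum matching: p1→b4, p2→b8, p4→b1, p6→b3.
The set {p2, p3, p5} has only 1 neighbour ({b8}), so by Hall's theorem at most 4 of the 6 left vertices can be matched.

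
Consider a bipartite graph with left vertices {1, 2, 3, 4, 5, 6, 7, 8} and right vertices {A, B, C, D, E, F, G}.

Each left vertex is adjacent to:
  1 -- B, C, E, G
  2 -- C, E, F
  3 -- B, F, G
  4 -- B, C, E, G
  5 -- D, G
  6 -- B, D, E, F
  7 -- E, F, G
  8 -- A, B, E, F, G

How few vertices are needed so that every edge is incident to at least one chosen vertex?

7

The 7 edges 1–C, 2–F, 3–G, 4–E, 5–D, 6–B, 8–A form a matching, so any vertex cover needs at least 7 vertices (one per matched edge).
Conversely {8, B, C, D, E, F, G} meets every edge and has exactly 7 vertices, so 7 is optimal.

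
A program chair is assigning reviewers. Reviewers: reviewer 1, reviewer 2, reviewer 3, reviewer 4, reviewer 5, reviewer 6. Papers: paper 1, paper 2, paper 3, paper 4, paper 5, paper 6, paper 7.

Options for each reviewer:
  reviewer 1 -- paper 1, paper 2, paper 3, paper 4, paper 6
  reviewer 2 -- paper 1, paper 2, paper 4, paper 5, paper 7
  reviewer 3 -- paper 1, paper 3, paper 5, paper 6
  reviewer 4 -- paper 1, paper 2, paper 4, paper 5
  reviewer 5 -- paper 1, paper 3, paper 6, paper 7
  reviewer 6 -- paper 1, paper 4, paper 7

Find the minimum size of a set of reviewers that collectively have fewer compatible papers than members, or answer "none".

none

A matching saturating every reviewer exists, for instance reviewer 1→paper 2, reviewer 2→paper 5, reviewer 3→paper 1, reviewer 4→paper 4, reviewer 5→paper 6, reviewer 6→paper 7.
By Hall's marriage theorem, this means |N(S)| ≥ |S| for every subset S, so no violating subset exists.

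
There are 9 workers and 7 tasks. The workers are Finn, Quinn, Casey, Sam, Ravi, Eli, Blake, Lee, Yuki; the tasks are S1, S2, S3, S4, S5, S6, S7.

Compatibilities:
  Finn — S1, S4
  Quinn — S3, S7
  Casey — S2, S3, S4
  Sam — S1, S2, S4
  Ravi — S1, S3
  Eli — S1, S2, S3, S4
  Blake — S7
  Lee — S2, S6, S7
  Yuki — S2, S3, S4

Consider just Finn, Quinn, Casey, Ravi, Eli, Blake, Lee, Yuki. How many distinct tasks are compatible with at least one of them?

6

The union of neighbours of {Finn, Quinn, Casey, Ravi, Eli, Blake, Lee, Yuki} is {S1, S2, S3, S4, S6, S7}, which has 6 elements.
Since |N(S)| = 6 < |S| = 8, Hall's condition fails for this subset.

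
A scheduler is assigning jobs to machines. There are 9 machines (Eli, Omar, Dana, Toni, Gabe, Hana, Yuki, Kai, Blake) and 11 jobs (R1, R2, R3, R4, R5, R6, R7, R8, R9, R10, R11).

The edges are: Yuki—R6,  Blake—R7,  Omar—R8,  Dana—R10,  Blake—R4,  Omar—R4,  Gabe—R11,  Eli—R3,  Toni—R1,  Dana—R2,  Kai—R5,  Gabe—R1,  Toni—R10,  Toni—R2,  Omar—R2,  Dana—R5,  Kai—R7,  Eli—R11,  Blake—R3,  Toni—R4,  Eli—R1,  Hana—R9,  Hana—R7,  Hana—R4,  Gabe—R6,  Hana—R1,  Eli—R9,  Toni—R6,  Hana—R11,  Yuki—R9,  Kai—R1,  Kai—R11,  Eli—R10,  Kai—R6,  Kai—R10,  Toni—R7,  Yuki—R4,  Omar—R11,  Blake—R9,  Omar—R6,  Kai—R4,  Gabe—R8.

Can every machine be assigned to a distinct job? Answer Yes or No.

Yes

For example, pair Eli–R3, Omar–R4, Dana–R5, Toni–R2, Gabe–R8, Hana–R1, Yuki–R9, Kai–R6, Blake–R7.
All 9 machines are covered.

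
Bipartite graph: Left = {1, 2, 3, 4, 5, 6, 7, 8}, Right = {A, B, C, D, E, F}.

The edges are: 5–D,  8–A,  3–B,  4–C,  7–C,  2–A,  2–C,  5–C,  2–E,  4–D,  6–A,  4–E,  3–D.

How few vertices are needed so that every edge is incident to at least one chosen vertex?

The 5 edges 2–E, 3–B, 4–D, 5–C, 6–A form a matching, so any vertex cover needs at least 5 vertices (one per matched edge).
Conversely {3, A, C, D, E} meets every edge and has exactly 5 vertices, so 5 is optimal.

5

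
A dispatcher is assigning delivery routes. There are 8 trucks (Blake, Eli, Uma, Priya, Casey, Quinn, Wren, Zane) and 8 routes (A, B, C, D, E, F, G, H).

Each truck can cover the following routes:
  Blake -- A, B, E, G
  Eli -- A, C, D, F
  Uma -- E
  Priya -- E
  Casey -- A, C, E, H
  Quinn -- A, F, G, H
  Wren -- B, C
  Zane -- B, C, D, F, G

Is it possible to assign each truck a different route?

The set {Uma, Priya} has only 1 neighbour ({E}), so by Hall's theorem at most 7 of the 8 trucks can be matched.
Hence no matching covers every truck.

No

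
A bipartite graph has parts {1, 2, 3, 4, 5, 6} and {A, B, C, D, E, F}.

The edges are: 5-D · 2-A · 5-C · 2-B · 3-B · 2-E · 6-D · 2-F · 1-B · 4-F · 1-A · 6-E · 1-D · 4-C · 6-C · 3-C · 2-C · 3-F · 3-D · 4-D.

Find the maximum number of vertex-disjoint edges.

One maximum matching: 1→D, 2→A, 3→B, 4→F, 5→C, 6→E.
This saturates every left vertex, so 6 is the maximum.

6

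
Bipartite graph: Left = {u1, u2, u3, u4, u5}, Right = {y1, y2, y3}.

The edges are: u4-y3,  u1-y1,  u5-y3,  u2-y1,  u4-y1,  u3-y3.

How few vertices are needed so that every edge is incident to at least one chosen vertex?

The 2 edges u1–y1, u3–y3 form a matching, so any vertex cover needs at least 2 vertices (one per matched edge).
Conversely {y1, y3} meets every edge and has exactly 2 vertices, so 2 is optimal.

2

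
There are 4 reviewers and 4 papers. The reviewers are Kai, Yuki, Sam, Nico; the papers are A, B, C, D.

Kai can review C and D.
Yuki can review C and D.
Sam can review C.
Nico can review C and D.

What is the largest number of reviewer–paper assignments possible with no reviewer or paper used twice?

A valid assignment of size 2: Kai–D, Yuki–C.
The set {Kai, Yuki, Sam, Nico} has only 2 neighbours ({C, D}), so by Hall's theorem at most 2 of the 4 reviewers can be matched.

2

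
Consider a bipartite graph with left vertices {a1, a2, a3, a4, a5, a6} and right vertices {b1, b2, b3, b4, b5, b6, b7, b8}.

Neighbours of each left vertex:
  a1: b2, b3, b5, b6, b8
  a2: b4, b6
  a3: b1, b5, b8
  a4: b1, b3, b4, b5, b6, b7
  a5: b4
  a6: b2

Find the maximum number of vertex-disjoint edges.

6

A valid assignment of size 6: a1-b8, a2-b6, a3-b5, a4-b7, a5-b4, a6-b2.
All 6 left vertices are matched, so no larger matching exists.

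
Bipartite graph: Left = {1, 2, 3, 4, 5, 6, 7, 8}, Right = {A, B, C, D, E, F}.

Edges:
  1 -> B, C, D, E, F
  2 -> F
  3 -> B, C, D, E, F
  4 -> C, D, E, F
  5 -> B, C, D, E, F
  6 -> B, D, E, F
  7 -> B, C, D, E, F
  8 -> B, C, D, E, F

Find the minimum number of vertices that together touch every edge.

The 5 edges 1–D, 2–F, 3–B, 4–C, 5–E form a matching, so any vertex cover needs at least 5 vertices (one per matched edge).
Conversely {B, C, D, E, F} meets every edge and has exactly 5 vertices, so 5 is optimal.

5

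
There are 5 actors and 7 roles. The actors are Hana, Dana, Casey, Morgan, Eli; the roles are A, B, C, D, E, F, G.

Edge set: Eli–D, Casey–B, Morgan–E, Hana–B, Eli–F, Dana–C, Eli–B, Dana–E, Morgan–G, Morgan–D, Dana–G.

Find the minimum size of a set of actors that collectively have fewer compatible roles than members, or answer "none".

2

Take S = {Hana, Casey}. Its neighbourhood is {B}, so |N(S)| = 1 < |S| = 2.
No single vertex violates Hall's condition since each has at least one neighbour, so 2 is the minimum.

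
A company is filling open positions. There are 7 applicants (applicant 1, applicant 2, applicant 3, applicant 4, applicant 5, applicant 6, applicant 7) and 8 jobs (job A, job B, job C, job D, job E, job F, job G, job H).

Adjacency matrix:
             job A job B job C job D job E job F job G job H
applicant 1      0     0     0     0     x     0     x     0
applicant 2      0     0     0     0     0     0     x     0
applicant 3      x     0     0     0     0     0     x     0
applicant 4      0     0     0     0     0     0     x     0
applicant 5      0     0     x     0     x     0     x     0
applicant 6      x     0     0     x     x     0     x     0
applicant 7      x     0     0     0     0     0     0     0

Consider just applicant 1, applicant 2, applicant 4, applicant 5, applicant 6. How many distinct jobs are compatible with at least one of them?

5

The union of neighbours of {applicant 1, applicant 2, applicant 4, applicant 5, applicant 6} is {job A, job C, job D, job E, job G}, which has 5 elements.
Since |N(S)| = 5 ≥ |S| = 5, Hall's condition holds for this subset.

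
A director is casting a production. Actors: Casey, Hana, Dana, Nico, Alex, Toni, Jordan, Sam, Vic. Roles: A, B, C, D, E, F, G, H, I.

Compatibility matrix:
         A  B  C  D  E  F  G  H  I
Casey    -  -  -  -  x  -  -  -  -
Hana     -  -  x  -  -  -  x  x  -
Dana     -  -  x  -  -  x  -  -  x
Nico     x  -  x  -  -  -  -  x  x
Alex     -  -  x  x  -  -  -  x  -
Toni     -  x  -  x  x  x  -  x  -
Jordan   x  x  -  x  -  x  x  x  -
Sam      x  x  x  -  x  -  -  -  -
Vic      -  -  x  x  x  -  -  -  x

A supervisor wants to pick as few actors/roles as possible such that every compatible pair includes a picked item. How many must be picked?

9

{Casey, Hana, Dana, Nico, Alex, Toni, Jordan, Sam, Vic} is a vertex cover of size 9: every edge has an endpoint in this set.
No smaller cover exists because Casey–E, Hana–G, Dana–I, Nico–H, Alex–D, Toni–F, Jordan–A, Sam–B, Vic–C is a matching of size 9, and a cover must include an endpoint of each of these disjoint edges (König's theorem).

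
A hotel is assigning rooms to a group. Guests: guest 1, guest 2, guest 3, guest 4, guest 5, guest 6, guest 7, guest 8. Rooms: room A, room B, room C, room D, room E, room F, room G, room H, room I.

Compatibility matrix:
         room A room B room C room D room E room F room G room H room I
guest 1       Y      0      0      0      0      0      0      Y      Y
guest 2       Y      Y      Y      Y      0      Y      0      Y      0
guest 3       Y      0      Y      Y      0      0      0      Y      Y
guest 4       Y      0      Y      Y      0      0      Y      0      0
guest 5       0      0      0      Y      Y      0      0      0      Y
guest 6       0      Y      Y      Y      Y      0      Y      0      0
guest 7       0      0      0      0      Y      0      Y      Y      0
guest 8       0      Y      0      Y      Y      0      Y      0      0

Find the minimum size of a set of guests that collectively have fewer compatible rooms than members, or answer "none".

none

A matching saturating every guest exists, for instance guest 1→room H, guest 2→room A, guest 3→room D, guest 4→room C, guest 5→room I, guest 6→room B, guest 7→room E, guest 8→room G.
By Hall's marriage theorem, this means |N(S)| ≥ |S| for every subset S, so no violating subset exists.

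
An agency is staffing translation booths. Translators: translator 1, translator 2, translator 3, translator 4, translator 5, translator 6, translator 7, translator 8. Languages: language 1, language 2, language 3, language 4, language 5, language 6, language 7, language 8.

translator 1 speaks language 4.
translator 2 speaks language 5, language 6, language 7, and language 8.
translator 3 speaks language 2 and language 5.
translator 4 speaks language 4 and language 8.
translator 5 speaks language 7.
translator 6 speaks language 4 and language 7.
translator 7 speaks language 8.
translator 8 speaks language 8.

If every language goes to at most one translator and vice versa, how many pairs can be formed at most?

5

One maximum matching: translator 1→language 4, translator 2→language 6, translator 3→language 2, translator 4→language 8, translator 5→language 7.
The set {translator 1, translator 4, translator 5, translator 6, translator 7, translator 8} has only 3 neighbours ({language 4, language 7, language 8}), so by Hall's theorem at most 5 of the 8 translators can be matched.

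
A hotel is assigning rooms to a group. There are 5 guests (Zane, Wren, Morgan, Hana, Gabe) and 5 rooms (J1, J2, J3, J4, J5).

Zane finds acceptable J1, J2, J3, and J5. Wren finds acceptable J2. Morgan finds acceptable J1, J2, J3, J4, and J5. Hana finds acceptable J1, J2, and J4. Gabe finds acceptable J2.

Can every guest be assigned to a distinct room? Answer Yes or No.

No

The set {Wren, Gabe} has only 1 neighbour ({J2}), so by Hall's theorem at most 4 of the 5 guests can be matched.
Hence no matching covers every guest.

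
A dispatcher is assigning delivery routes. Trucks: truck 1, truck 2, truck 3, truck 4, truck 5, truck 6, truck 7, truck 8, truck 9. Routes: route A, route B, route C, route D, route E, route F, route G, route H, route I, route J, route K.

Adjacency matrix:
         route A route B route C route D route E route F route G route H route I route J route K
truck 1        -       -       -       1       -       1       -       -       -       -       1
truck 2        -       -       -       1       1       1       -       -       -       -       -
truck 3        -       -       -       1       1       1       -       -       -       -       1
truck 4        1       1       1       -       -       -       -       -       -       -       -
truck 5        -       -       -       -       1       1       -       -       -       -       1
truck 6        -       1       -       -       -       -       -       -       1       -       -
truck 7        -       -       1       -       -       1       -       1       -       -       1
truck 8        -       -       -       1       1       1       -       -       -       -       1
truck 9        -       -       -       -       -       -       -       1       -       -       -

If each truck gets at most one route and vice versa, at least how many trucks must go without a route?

For example, pair truck 1-route D, truck 2-route F, truck 3-route K, truck 4-route B, truck 5-route E, truck 6-route I, truck 7-route C, truck 9-route H.
The set {truck 1, truck 2, truck 3, truck 5, truck 8} has only 4 neighbours ({route D, route E, route F, route K}), so by Hall's theorem at most 8 of the 9 trucks can be matched.
That matches 8 of the 9, leaving 1 unmatched; no matching can do better.

1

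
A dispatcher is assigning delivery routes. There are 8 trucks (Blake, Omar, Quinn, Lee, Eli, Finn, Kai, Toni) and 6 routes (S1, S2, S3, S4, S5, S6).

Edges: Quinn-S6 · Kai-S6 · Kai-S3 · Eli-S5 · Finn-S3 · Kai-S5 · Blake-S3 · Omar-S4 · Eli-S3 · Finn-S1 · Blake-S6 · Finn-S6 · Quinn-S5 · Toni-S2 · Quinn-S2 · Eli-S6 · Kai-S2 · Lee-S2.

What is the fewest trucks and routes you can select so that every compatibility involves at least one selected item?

6

The 6 edges Blake–S3, Omar–S4, Quinn–S5, Lee–S2, Eli–S6, Finn–S1 form a matching, so any vertex cover needs at least 6 vertices (one per matched edge).
Conversely {Omar, Finn, S2, S3, S5, S6} meets every edge and has exactly 6 vertices, so 6 is optimal.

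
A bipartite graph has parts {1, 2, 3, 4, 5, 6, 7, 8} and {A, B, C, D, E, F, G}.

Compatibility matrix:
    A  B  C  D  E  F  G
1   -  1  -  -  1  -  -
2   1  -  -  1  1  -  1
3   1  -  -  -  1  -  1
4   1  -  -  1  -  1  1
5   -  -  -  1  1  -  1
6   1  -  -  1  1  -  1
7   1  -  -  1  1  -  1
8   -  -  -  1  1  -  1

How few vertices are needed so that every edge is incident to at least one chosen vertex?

6

A maximum matching has 6 edges (e.g. 1–B, 2–A, 3–G, 4–F, 5–D, 6–E).
By König's theorem the minimum vertex cover has the same size. One such cover is {1, 4, A, D, E, G}.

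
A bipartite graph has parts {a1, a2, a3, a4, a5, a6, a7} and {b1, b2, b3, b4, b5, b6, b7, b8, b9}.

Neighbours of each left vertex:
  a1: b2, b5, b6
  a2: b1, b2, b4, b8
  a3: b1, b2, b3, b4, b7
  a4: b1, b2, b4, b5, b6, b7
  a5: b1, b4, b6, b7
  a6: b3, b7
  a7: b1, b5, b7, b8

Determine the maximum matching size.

7

For example, pair a1-b6, a2-b8, a3-b4, a4-b1, a5-b7, a6-b3, a7-b5.
All 7 left vertices are matched, so no larger matching exists.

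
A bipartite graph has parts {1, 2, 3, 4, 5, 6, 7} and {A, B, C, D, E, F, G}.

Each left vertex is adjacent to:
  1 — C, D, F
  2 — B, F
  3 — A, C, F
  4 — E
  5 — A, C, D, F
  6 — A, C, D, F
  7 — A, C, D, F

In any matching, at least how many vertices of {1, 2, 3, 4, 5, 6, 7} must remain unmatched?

1

One maximum matching: 1–D, 2–B, 3–A, 4–E, 5–C, 6–F.
The set {1, 3, 5, 6, 7} has only 4 neighbours ({A, C, D, F}), so by Hall's theorem at most 6 of the 7 left vertices can be matched.
That matches 6 of the 7, leaving 1 unmatched; no matching can do better.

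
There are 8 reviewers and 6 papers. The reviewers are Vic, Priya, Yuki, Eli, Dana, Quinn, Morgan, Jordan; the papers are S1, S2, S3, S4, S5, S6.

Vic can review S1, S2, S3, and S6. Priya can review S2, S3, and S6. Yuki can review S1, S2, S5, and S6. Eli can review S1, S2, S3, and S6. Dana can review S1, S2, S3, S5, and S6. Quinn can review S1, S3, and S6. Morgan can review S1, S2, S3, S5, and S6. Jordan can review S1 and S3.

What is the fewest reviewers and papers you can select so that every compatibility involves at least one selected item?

5

{S1, S2, S3, S5, S6} is a vertex cover of size 5: every edge has an endpoint in this set.
No smaller cover exists because Vic–S1, Priya–S3, Yuki–S5, Eli–S6, Dana–S2 is a matching of size 5, and a cover must include an endpoint of each of these disjoint edges (König's theorem).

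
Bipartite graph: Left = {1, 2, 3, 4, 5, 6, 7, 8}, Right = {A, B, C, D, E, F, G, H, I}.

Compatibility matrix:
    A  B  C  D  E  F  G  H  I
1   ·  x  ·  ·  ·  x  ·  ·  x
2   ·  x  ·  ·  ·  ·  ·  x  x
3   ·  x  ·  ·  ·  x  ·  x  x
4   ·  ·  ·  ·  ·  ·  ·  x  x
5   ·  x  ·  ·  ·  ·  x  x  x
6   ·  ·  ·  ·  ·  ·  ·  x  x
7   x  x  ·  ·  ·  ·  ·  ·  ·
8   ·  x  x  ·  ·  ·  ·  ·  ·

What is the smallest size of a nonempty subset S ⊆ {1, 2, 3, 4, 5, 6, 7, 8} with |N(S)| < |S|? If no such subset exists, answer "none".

Take S = {1, 2, 3, 4, 6}. Its neighbourhood is {B, F, H, I}, so |N(S)| = 4 < |S| = 5.
Every subset of size less than 5 has at least as many neighbours as members, so 5 is the minimum.

5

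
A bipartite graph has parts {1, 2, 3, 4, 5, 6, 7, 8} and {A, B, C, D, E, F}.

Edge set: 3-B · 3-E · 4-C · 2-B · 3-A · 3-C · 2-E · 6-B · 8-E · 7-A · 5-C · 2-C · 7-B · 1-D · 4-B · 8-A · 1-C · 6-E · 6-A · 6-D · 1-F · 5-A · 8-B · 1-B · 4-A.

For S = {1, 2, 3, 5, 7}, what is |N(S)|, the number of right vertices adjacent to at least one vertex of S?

6

The union of neighbours of {1, 2, 3, 5, 7} is {A, B, C, D, E, F}, which has 6 elements.
Since |N(S)| = 6 ≥ |S| = 5, Hall's condition holds for this subset.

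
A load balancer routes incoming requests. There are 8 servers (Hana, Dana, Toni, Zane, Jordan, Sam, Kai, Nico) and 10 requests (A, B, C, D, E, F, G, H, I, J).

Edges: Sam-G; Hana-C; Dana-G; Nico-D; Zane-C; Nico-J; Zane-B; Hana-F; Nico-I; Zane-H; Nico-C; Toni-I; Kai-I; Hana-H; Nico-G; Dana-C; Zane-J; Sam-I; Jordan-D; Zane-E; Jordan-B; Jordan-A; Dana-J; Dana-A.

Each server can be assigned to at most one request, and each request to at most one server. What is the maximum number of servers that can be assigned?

7

One maximum matching: Hana–F, Dana–C, Toni–I, Zane–E, Jordan–B, Sam–G, Nico–J.
The set {Toni, Kai} has only 1 neighbour ({I}), so by Hall's theorem at most 7 of the 8 servers can be matched.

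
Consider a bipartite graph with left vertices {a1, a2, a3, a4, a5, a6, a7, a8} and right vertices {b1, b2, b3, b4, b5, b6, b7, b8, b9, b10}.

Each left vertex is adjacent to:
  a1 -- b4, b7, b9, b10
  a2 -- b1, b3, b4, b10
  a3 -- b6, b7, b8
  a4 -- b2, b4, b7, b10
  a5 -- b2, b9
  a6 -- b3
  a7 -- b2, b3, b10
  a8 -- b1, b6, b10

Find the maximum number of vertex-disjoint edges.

A valid assignment of size 8: a1→b4, a2→b1, a3→b8, a4→b7, a5→b9, a6→b3, a7→b2, a8→b6.
All 8 left vertices are matched, so no larger matching exists.

8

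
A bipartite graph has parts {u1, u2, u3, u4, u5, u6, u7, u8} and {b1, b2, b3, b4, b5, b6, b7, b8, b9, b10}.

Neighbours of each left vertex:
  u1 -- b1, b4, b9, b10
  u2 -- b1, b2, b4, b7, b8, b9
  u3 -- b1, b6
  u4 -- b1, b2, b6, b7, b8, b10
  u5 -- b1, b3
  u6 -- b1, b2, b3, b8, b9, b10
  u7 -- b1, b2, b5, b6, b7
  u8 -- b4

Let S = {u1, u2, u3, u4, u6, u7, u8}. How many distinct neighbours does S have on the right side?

10

The union of neighbours of {u1, u2, u3, u4, u6, u7, u8} is {b1, b2, b3, b4, b5, b6, b7, b8, b9, b10}, which has 10 elements.
Since |N(S)| = 10 ≥ |S| = 7, Hall's condition holds for this subset.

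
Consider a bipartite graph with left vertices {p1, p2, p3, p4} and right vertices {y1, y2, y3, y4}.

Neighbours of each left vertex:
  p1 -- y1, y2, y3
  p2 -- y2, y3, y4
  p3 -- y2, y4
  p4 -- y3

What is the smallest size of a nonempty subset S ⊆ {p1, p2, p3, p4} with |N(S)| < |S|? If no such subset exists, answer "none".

none

A matching saturating every left vertex exists, for instance p1→y1, p2→y2, p3→y4, p4→y3.
By Hall's marriage theorem, this means |N(S)| ≥ |S| for every subset S, so no violating subset exists.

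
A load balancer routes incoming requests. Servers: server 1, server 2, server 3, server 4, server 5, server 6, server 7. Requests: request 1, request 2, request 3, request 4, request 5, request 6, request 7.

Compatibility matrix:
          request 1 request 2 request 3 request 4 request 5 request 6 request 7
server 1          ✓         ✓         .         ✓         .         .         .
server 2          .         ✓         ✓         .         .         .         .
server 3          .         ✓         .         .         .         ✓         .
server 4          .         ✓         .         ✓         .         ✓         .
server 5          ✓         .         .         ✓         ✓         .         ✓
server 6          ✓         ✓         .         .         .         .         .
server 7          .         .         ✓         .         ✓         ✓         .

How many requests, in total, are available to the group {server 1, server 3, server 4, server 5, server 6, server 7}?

7

The union of neighbours of {server 1, server 3, server 4, server 5, server 6, server 7} is {request 1, request 2, request 3, request 4, request 5, request 6, request 7}, which has 7 elements.
Since |N(S)| = 7 ≥ |S| = 6, Hall's condition holds for this subset.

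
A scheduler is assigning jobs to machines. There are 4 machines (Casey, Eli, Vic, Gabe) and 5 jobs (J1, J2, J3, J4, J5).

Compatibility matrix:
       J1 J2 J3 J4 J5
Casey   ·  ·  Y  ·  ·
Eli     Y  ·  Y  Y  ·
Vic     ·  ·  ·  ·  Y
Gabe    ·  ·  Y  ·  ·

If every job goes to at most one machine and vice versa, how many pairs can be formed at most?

A valid assignment of size 3: Casey-J3, Eli-J1, Vic-J5.
The set {Casey, Gabe} has only 1 neighbour ({J3}), so by Hall's theorem at most 3 of the 4 machines can be matched.

3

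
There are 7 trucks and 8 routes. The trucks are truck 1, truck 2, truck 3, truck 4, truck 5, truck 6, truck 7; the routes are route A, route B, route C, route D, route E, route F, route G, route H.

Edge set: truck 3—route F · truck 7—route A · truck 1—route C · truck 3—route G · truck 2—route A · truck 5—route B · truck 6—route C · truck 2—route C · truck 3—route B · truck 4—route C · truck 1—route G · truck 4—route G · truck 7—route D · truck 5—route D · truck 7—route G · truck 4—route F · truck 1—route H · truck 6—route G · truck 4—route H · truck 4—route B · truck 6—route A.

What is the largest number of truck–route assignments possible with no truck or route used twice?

7

A valid assignment of size 7: truck 1-route H, truck 2-route A, truck 3-route F, truck 4-route B, truck 5-route D, truck 6-route C, truck 7-route G.
This saturates every truck, so 7 is the maximum.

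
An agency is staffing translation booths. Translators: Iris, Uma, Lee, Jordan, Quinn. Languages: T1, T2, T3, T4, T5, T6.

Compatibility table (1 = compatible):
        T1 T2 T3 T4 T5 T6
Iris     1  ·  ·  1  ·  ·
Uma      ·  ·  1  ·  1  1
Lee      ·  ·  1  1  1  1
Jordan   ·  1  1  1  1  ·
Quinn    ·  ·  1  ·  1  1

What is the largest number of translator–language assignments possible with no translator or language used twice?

A valid assignment of size 5: Iris→T1, Uma→T5, Lee→T4, Jordan→T2, Quinn→T6.
This saturates every translator, so 5 is the maximum.

5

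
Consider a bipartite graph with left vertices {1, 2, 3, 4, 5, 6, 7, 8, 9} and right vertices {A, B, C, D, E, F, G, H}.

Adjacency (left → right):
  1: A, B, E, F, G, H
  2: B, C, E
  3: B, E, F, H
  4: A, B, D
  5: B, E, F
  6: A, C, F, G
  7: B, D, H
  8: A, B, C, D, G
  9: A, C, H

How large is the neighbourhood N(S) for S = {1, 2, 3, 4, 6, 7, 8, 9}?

8

The union of neighbours of {1, 2, 3, 4, 6, 7, 8, 9} is {A, B, C, D, E, F, G, H}, which has 8 elements.
Since |N(S)| = 8 ≥ |S| = 8, Hall's condition holds for this subset.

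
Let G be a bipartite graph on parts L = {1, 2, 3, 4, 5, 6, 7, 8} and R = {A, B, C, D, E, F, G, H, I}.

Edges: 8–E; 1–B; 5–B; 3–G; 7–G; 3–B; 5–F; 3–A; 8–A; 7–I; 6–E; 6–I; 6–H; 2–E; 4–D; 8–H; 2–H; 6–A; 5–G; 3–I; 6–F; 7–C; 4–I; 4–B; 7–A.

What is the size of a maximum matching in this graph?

For example, pair 1-B, 2-H, 3-G, 4-D, 5-F, 6-A, 7-I, 8-E.
All 8 left vertices are matched, so no larger matching exists.

8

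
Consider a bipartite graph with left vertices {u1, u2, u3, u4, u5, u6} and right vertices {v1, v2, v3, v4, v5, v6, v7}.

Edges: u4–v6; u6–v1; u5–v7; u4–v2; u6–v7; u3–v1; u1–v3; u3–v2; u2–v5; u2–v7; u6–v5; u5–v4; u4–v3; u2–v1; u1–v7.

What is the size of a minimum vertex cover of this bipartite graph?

A maximum matching has 6 edges (e.g. u1–v3, u2–v1, u3–v2, u4–v6, u5–v4, u6–v7).
By König's theorem the minimum vertex cover has the same size. One such cover is {u1, u2, u3, u4, u5, u6}.

6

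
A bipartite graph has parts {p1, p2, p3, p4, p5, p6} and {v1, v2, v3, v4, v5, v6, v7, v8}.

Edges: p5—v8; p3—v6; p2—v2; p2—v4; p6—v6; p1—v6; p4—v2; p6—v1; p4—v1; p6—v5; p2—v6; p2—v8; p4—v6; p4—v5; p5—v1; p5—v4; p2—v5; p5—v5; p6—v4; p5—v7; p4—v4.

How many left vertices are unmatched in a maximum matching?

1

For example, pair p1–v6, p2–v2, p4–v4, p5–v5, p6–v1.
The set {p1, p3} has only 1 neighbour ({v6}), so by Hall's theorem at most 5 of the 6 left vertices can be matched.
That matches 5 of the 6, leaving 1 unmatched; no matching can do better.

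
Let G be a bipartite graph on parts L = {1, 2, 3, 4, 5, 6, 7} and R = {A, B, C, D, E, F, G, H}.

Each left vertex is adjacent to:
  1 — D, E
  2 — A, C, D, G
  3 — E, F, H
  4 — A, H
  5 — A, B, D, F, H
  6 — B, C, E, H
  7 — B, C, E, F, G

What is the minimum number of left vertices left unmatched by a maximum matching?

For example, pair 1→D, 2→C, 3→E, 4→H, 5→A, 6→B, 7→G.
This saturates every left vertex, so 7 is the maximum.
That matches 7 of the 7, leaving 0 unmatched; no matching can do better.

0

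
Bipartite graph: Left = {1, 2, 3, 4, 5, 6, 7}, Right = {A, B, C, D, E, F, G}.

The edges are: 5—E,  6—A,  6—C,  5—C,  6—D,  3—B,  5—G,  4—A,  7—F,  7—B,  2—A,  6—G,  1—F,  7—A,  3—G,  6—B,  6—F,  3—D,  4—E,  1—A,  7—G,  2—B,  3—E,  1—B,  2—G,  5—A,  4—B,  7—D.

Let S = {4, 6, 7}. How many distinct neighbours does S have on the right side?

The union of neighbours of {4, 6, 7} is {A, B, C, D, E, F, G}, which has 7 elements.
Since |N(S)| = 7 ≥ |S| = 3, Hall's condition holds for this subset.

7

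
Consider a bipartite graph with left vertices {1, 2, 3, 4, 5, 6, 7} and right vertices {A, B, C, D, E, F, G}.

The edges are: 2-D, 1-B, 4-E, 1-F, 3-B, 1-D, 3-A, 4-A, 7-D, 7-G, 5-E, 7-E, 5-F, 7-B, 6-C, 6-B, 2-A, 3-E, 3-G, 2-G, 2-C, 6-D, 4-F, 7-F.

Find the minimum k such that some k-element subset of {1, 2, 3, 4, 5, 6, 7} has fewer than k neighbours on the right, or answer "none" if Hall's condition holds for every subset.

A matching saturating every left vertex exists, for instance 1→F, 2→D, 3→B, 4→A, 5→E, 6→C, 7→G.
By Hall's marriage theorem, this means |N(S)| ≥ |S| for every subset S, so no violating subset exists.

none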